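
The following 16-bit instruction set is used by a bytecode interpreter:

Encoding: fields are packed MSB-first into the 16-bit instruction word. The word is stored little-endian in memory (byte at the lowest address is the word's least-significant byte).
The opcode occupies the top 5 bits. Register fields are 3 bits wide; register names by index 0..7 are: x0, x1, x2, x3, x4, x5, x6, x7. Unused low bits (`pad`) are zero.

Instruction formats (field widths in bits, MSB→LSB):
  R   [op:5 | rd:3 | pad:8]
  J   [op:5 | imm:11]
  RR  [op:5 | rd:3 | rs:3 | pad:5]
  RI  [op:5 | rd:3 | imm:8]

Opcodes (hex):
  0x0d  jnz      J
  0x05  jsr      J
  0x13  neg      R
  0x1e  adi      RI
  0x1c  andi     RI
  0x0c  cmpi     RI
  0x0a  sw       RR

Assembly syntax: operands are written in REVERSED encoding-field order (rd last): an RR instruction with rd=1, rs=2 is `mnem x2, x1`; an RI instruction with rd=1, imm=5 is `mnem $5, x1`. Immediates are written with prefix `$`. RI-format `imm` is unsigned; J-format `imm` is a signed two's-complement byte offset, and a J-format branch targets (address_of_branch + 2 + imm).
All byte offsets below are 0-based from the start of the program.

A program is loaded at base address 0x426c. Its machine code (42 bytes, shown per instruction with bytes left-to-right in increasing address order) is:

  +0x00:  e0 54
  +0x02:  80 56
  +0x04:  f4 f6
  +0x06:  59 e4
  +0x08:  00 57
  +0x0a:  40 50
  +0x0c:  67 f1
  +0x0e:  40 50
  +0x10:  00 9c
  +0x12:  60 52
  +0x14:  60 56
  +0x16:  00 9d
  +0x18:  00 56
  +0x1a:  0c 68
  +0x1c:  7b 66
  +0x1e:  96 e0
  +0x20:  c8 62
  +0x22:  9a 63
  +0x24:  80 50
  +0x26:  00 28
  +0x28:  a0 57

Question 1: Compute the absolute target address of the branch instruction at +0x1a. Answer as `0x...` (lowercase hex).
0x4294

[1a] 0c 68 → 0x680c
  opcode bits[15:11]=0xd: jnz/J
  imm@[10:0]=0xc ⇒ $12
  target = base 0x426c + off 0x1a + 2 + imm 12 = 0x4294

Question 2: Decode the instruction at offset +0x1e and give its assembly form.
off 0x1e: read 96 e0 as little → 0xe096
  opcode bits[15:11]=0x1c: andi/RI
  rd@[10:8]=0x0 ⇒ x0
  imm@[7:0]=0x96 ⇒ $150

andi $150, x0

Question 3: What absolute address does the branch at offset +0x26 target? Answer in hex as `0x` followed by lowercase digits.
0x4294

[26] 00 28 → 0x2800
  op=0x2800>>11=0x5 ⇒ jsr (J)
  [10:0] imm=0 = $0
  target = base 0x426c + off 0x26 + 2 + imm 0 = 0x4294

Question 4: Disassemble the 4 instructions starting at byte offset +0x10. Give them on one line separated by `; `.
neg x4; sw x3, x2; sw x3, x6; neg x5

@+10  little-endian(00 9c) = 0x9c00
  top 5b → 0x13 → neg [R]
  rd@[10:8]=0x4 ⇒ x4
@+12  little-endian(60 52) = 0x5260
  top 5b → 0xa → sw [RR]
  rd@[10:8]=0x2 ⇒ x2
  rs@[7:5]=0x3 ⇒ x3
@+14  little-endian(60 56) = 0x5660
  top 5b → 0xa → sw [RR]
  rd@[10:8]=0x6 ⇒ x6
  rs@[7:5]=0x3 ⇒ x3
@+16  little-endian(00 9d) = 0x9d00
  top 5b → 0x13 → neg [R]
  rd@[10:8]=0x5 ⇒ x5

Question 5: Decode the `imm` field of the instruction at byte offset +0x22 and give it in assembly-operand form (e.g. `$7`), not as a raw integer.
$154

+0x22: 9a 63 ⇒ word 0x639a (little)
  opcode bits[15:11]=0xc: cmpi/RI
  rd: (w>>8)&0x7=0x3 → x3
  imm: (w>>0)&0xff=0x9a → $154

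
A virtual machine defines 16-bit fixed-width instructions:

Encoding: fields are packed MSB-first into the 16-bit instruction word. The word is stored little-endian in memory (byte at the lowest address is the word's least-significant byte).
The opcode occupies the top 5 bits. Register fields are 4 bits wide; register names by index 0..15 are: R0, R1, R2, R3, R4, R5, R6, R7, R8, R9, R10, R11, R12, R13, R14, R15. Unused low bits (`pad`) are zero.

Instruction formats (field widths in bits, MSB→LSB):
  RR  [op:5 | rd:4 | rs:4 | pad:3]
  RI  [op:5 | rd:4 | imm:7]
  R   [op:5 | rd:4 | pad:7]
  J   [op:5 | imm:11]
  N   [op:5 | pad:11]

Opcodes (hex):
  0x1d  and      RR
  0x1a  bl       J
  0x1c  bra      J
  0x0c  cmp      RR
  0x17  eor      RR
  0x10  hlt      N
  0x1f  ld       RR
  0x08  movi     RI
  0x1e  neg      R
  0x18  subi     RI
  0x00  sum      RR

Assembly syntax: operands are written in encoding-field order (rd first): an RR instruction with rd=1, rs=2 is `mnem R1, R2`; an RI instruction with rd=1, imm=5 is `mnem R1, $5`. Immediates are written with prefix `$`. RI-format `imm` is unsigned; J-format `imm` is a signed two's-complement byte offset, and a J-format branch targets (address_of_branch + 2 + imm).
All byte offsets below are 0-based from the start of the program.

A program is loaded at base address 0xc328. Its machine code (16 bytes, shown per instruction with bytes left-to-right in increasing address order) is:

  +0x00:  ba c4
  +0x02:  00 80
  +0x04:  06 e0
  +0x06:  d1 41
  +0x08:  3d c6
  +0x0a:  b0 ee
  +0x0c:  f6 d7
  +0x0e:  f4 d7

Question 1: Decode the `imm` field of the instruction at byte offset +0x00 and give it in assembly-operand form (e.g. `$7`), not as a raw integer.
$58

[00] ba c4 → 0xc4ba
  opcode bits[15:11]=0x18: subi/RI
  rd@[10:7]=0x9 ⇒ R9
  imm@[6:0]=0x3a ⇒ $58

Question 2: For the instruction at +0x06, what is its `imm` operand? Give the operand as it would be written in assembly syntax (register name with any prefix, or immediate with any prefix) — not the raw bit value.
off 0x06: read d1 41 as little → 0x41d1
  top 5b → 0x8 → movi [RI]
  rd@[10:7]=0x3 ⇒ R3
  imm@[6:0]=0x51 ⇒ $81

$81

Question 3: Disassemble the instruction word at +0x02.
off 0x02: read 00 80 as little → 0x8000
  op=0x8000>>11=0x10 ⇒ hlt (N)

hlt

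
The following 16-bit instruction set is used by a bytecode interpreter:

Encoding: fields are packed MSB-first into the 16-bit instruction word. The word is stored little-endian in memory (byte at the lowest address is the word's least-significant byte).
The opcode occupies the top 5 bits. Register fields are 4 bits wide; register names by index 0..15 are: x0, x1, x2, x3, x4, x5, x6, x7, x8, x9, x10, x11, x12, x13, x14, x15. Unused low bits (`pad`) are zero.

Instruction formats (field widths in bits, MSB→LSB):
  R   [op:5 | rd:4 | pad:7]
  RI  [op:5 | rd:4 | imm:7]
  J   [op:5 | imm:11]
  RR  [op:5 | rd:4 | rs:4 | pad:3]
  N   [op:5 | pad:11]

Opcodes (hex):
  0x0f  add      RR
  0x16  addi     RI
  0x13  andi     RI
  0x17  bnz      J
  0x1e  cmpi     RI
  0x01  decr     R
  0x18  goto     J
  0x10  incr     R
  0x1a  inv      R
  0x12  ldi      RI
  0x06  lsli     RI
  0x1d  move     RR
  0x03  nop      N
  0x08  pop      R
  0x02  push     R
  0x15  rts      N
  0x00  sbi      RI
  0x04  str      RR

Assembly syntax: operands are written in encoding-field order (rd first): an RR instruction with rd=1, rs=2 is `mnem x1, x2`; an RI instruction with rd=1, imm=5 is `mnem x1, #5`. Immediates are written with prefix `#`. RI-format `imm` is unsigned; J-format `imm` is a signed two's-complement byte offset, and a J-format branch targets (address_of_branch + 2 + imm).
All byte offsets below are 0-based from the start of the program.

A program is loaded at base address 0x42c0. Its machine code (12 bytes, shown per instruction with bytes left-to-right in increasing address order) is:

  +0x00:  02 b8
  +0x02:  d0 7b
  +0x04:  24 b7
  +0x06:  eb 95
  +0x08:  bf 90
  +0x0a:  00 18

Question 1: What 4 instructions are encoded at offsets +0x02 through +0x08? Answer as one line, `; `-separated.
add x7, x10; addi x14, #36; ldi x11, #107; ldi x1, #63

+0x02: d0 7b ⇒ word 0x7bd0 (little)
  op=0x7bd0>>11=0xf ⇒ add (RR)
  rd@[10:7]=0x7 ⇒ x7
  rs@[6:3]=0xa ⇒ x10
+0x04: 24 b7 ⇒ word 0xb724 (little)
  op=0xb724>>11=0x16 ⇒ addi (RI)
  rd@[10:7]=0xe ⇒ x14
  imm@[6:0]=0x24 ⇒ #36
+0x06: eb 95 ⇒ word 0x95eb (little)
  op=0x95eb>>11=0x12 ⇒ ldi (RI)
  rd@[10:7]=0xb ⇒ x11
  imm@[6:0]=0x6b ⇒ #107
+0x08: bf 90 ⇒ word 0x90bf (little)
  op=0x90bf>>11=0x12 ⇒ ldi (RI)
  rd@[10:7]=0x1 ⇒ x1
  imm@[6:0]=0x3f ⇒ #63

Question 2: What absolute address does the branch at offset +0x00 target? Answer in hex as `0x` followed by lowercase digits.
@+00  little-endian(02 b8) = 0xb802
  top 5b → 0x17 → bnz [J]
  [10:0] imm=2 = #2
  target = base 0x42c0 + off 0x00 + 2 + imm 2 = 0x42c4

0x42c4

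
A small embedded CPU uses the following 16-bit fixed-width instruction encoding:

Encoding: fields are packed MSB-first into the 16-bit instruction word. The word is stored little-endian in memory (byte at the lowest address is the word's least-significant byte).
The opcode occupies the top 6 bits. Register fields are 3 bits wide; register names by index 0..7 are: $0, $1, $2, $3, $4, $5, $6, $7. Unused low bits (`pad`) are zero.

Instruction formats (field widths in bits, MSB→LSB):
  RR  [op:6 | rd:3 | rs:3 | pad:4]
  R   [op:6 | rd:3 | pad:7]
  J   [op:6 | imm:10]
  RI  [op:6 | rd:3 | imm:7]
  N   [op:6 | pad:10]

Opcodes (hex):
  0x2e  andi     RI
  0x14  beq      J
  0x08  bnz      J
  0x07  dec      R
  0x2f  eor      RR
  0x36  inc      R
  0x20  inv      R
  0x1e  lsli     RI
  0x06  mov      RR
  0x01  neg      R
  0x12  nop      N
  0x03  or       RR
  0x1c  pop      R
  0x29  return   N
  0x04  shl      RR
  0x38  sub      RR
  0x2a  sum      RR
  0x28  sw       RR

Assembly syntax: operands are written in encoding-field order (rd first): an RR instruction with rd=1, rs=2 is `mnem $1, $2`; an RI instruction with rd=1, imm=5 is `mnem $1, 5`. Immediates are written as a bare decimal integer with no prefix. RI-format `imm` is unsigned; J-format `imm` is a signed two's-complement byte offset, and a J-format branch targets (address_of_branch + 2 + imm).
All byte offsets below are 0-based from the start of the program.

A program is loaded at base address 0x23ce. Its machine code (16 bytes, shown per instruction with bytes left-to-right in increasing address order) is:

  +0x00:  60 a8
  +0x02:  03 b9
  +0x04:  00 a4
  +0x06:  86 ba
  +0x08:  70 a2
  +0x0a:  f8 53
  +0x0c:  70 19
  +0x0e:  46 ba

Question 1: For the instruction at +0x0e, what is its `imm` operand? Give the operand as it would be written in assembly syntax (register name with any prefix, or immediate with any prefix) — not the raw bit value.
@+0e  little-endian(46 ba) = 0xba46
  top 6b → 0x2e → andi [RI]
  rd: (w>>7)&0x7=0x4 → $4
  imm: (w>>0)&0x7f=0x46 → 70

70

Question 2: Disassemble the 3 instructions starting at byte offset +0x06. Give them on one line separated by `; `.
[06] 86 ba → 0xba86
  op=0xba86>>10=0x2e ⇒ andi (RI)
  rd@[9:7]=0x5 ⇒ $5
  imm@[6:0]=0x6 ⇒ 6
[08] 70 a2 → 0xa270
  op=0xa270>>10=0x28 ⇒ sw (RR)
  rd@[9:7]=0x4 ⇒ $4
  rs@[6:4]=0x7 ⇒ $7
[0a] f8 53 → 0x53f8
  op=0x53f8>>10=0x14 ⇒ beq (J)
  imm@[9:0]=0x3f8 (s10→-8) ⇒ -8

andi $5, 6; sw $4, $7; beq -8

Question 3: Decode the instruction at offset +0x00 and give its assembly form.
sum $0, $6

@+00  little-endian(60 a8) = 0xa860
  opcode bits[15:10]=0x2a: sum/RR
  rd: (w>>7)&0x7=0x0 → $0
  rs: (w>>4)&0x7=0x6 → $6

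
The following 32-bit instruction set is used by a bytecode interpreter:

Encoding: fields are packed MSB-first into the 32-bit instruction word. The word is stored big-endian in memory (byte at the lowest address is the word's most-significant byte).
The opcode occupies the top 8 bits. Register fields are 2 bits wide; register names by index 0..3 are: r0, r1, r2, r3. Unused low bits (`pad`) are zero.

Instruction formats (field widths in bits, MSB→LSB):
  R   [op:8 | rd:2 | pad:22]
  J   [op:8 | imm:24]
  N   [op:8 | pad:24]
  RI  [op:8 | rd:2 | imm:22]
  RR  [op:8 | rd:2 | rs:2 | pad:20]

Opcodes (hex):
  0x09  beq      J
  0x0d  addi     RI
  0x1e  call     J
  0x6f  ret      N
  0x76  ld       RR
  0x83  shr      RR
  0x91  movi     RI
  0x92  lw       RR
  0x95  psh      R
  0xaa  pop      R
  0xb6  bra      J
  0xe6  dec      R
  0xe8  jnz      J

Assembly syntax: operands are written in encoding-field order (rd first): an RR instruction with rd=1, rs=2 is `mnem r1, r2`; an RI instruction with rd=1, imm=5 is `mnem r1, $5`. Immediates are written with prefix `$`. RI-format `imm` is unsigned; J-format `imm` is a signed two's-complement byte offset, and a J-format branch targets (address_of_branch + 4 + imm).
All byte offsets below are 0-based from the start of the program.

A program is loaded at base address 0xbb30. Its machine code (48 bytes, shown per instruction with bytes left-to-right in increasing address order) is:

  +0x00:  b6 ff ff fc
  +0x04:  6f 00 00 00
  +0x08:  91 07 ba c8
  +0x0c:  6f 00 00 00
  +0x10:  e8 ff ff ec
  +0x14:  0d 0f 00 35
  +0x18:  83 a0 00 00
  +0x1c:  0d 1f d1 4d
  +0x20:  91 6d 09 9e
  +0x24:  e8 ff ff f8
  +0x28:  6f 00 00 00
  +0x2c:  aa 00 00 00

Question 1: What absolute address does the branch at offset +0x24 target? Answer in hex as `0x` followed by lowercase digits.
0xbb50

@+24  big-endian(e8 ff ff f8) = 0xe8fffff8
  opcode bits[31:24]=0xe8: jnz/J
  [23:0] imm=16777208 (s24→-8) = $-8
  target = base 0xbb30 + off 0x24 + 4 + imm -8 = 0xbb50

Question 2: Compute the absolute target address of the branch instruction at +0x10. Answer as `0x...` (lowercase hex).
off 0x10: read e8 ff ff ec as big → 0xe8ffffec
  op=0xe8ffffec>>24=0xe8 ⇒ jnz (J)
  imm@[23:0]=0xffffec (s24→-20) ⇒ $-20
  target = base 0xbb30 + off 0x10 + 4 + imm -20 = 0xbb30

0xbb30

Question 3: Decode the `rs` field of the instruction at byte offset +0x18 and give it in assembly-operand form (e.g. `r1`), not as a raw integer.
r2

off 0x18: read 83 a0 00 00 as big → 0x83a00000
  opcode bits[31:24]=0x83: shr/RR
  rd@[23:22]=0x2 ⇒ r2
  rs@[21:20]=0x2 ⇒ r2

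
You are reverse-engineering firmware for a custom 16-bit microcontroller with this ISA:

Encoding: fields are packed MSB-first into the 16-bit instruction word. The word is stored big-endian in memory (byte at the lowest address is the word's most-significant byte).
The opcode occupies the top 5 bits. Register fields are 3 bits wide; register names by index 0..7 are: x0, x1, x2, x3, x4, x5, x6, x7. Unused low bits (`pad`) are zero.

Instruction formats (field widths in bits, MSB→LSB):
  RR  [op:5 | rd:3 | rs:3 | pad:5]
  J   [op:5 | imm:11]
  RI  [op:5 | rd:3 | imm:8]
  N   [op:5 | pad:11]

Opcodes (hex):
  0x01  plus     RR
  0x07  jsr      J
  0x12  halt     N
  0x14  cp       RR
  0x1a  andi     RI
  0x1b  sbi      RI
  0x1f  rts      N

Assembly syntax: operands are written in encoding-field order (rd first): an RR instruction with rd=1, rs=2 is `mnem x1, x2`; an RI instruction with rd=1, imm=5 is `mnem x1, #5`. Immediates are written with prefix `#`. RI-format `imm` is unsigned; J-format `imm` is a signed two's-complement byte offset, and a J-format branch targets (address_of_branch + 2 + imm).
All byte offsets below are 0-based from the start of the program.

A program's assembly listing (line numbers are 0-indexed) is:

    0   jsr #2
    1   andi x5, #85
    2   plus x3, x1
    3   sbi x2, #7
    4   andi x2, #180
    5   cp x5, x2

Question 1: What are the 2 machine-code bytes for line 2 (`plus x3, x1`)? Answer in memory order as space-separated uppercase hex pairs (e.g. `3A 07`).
0B 20

L2: plus op=0x1:5|rd=3:3|rs=1:3|pad=0:5 ⇒ 0x0b20 ⇒ big 0b 20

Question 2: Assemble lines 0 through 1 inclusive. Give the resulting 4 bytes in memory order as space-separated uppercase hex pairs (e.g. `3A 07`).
line 0 (jsr): pack op=0x7:5|imm=2:11 = 0x3802; big→ 38 02
line 1 (andi): pack op=0x1a:5|rd=5:3|imm=85:8 = 0xd555; big→ d5 55

38 02 D5 55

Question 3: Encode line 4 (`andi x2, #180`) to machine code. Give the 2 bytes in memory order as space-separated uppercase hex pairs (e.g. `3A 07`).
D2 B4

L4: andi op=0x1a:5|rd=2:3|imm=180:8 ⇒ 0xd2b4 ⇒ big d2 b4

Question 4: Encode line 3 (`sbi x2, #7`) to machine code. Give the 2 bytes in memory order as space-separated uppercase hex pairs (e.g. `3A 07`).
L3: sbi op=0x1b:5|rd=2:3|imm=7:8 ⇒ 0xda07 ⇒ big da 07

DA 07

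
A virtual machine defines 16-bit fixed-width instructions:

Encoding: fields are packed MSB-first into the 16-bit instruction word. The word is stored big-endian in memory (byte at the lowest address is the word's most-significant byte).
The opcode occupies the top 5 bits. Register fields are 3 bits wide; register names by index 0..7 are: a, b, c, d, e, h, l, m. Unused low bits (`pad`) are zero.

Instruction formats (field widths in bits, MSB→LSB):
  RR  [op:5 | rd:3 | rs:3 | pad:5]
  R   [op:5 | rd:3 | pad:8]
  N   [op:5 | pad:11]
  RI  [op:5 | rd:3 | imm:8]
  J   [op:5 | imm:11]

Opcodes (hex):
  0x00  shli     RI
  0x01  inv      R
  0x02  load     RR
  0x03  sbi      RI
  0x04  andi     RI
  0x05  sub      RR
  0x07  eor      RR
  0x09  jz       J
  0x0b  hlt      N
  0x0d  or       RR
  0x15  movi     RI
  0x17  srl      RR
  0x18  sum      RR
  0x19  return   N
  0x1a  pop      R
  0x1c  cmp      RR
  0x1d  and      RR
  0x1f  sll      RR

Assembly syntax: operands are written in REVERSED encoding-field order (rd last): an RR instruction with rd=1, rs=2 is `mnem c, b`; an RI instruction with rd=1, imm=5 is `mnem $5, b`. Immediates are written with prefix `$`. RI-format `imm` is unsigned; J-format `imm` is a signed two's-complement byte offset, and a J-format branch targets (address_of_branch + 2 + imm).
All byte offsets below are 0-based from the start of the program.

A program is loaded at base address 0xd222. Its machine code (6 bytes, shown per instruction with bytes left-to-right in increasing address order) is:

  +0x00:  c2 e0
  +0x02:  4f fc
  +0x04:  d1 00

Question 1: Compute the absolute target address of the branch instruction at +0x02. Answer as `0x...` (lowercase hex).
0xd222

@+02  big-endian(4f fc) = 0x4ffc
  top 5b → 0x9 → jz [J]
  imm@[10:0]=0x7fc (s11→-4) ⇒ $-4
  target = base 0xd222 + off 0x02 + 2 + imm -4 = 0xd222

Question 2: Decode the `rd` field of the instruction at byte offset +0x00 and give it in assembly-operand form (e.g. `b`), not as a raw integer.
c

+0x00: c2 e0 ⇒ word 0xc2e0 (big)
  opcode bits[15:11]=0x18: sum/RR
  [10:8] rd=2 = c
  [7:5] rs=7 = m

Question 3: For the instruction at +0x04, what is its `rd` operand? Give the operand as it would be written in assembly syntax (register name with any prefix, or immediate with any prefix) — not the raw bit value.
b

+0x04: d1 00 ⇒ word 0xd100 (big)
  op=0xd100>>11=0x1a ⇒ pop (R)
  rd: (w>>8)&0x7=0x1 → b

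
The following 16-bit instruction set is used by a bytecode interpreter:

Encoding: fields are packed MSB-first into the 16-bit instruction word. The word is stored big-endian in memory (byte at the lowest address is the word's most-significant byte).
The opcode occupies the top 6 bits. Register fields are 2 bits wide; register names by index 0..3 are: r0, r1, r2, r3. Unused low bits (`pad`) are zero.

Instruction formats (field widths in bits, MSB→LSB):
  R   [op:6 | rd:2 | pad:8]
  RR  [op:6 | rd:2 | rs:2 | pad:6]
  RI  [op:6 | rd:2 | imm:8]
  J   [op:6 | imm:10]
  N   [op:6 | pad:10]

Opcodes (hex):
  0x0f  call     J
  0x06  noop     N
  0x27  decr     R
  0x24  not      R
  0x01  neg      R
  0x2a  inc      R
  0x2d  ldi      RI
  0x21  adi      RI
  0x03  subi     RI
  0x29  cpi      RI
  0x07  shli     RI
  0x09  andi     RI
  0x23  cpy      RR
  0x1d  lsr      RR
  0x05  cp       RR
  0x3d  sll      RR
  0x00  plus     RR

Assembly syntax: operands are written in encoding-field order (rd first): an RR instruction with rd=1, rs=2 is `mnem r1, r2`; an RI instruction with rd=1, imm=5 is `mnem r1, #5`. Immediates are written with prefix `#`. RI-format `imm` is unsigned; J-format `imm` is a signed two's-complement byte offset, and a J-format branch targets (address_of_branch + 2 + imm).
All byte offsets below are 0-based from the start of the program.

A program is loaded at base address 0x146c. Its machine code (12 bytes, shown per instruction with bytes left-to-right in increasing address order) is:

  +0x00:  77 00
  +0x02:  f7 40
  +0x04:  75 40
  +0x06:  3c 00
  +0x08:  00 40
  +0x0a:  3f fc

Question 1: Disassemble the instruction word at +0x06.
call #0

+0x06: 3c 00 ⇒ word 0x3c00 (big)
  opcode bits[15:10]=0xf: call/J
  imm@[9:0]=0x0 ⇒ #0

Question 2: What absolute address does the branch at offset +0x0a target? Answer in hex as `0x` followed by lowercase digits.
0x1474

[0a] 3f fc → 0x3ffc
  op=0x3ffc>>10=0xf ⇒ call (J)
  [9:0] imm=1020 (s10→-4) = #-4
  target = base 0x146c + off 0x0a + 2 + imm -4 = 0x1474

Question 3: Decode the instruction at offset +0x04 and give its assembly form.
lsr r1, r1

[04] 75 40 → 0x7540
  top 6b → 0x1d → lsr [RR]
  rd: (w>>8)&0x3=0x1 → r1
  rs: (w>>6)&0x3=0x1 → r1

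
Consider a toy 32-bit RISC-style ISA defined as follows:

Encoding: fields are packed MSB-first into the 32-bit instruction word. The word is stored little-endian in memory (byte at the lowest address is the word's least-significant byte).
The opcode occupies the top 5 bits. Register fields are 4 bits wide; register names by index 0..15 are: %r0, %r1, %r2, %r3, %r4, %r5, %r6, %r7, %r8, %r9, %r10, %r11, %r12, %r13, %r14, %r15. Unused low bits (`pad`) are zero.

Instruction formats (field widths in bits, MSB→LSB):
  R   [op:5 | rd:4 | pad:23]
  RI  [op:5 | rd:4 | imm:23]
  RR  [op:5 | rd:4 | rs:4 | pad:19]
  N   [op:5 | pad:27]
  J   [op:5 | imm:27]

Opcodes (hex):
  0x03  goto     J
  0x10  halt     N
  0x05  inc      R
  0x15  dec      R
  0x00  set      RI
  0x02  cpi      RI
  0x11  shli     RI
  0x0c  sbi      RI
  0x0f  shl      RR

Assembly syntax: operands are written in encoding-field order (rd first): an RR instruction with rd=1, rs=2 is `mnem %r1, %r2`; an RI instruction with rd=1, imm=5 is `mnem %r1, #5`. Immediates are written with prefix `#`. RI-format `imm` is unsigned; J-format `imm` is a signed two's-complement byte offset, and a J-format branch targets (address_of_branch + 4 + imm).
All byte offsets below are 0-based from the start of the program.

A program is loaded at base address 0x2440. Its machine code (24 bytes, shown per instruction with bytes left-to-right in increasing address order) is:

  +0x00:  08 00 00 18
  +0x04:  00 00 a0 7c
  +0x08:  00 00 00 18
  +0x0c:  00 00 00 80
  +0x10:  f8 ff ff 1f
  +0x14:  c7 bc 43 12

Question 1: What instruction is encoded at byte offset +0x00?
[00] 08 00 00 18 → 0x18000008
  top 5b → 0x3 → goto [J]
  imm: (w>>0)&0x7ffffff=0x8 → #8

goto #8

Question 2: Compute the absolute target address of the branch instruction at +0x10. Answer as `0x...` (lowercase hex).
0x244c

off 0x10: read f8 ff ff 1f as little → 0x1ffffff8
  opcode bits[31:27]=0x3: goto/J
  imm@[26:0]=0x7fffff8 (s27→-8) ⇒ #-8
  target = base 0x2440 + off 0x10 + 4 + imm -8 = 0x244c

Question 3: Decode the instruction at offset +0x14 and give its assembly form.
cpi %r4, #4439239

@+14  little-endian(c7 bc 43 12) = 0x1243bcc7
  top 5b → 0x2 → cpi [RI]
  rd@[26:23]=0x4 ⇒ %r4
  imm@[22:0]=0x43bcc7 ⇒ #4439239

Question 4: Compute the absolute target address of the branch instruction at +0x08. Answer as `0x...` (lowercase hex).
off 0x08: read 00 00 00 18 as little → 0x18000000
  opcode bits[31:27]=0x3: goto/J
  imm: (w>>0)&0x7ffffff=0x0 → #0
  target = base 0x2440 + off 0x08 + 4 + imm 0 = 0x244c

0x244c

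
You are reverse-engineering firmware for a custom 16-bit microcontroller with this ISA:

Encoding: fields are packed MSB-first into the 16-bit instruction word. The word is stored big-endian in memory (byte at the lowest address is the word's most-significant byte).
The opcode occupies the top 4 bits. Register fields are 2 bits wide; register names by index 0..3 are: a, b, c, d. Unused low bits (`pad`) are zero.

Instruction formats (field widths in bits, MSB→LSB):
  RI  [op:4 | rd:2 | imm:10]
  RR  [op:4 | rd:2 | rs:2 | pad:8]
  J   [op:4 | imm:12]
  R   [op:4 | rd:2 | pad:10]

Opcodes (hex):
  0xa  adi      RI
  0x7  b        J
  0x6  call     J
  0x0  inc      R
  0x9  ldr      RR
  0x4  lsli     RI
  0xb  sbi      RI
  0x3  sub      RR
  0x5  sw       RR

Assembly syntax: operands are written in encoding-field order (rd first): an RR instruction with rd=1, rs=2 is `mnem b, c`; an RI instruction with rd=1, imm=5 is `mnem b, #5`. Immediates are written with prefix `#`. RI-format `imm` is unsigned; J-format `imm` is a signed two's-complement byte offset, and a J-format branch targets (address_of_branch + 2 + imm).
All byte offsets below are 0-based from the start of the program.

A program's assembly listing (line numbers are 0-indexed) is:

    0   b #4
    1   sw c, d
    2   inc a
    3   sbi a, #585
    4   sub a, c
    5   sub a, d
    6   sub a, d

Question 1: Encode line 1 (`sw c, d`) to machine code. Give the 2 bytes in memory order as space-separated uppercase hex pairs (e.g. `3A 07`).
1. sw fields op=0x5:4|rd=2:2|rs=3:2|pad=0:8 → word 5b00h → 5b 00

5B 00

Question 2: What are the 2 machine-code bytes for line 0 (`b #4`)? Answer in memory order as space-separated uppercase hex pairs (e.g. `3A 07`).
70 04

L0: b op=0x7:4|imm=4:12 ⇒ 0x7004 ⇒ big 70 04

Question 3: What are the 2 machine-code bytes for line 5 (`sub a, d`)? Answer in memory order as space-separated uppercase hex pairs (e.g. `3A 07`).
line 5 (sub): pack op=0x3:4|rd=0:2|rs=3:2|pad=0:8 = 0x3300; big→ 33 00

33 00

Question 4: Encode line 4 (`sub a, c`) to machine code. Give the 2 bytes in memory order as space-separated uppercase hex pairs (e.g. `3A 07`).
32 00

L4: sub op=0x3:4|rd=0:2|rs=2:2|pad=0:8 ⇒ 0x3200 ⇒ big 32 00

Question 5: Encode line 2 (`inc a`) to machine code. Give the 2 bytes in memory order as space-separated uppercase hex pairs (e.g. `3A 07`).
2. inc fields op=0x0:4|rd=0:2|pad=0:10 → word 0000h → 00 00

00 00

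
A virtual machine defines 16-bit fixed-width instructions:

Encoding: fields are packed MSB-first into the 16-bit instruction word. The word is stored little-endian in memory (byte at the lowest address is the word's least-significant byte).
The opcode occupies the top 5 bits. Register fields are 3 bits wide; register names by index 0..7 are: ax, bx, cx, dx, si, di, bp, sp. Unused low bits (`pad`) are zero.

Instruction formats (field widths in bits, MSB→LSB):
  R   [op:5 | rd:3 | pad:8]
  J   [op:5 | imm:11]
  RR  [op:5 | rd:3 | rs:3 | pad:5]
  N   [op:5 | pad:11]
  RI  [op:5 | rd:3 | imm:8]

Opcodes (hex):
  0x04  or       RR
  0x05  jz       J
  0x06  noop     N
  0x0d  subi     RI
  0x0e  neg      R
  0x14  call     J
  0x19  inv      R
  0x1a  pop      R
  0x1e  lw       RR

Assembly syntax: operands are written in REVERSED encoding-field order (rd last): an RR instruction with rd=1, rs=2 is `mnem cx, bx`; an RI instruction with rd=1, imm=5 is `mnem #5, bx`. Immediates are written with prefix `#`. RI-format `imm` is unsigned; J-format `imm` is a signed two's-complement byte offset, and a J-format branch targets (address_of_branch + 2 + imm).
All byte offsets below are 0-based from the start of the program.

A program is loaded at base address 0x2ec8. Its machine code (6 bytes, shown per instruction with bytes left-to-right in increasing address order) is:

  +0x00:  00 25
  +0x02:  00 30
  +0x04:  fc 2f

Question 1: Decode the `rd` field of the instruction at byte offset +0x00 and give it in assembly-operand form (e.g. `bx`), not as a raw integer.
off 0x00: read 00 25 as little → 0x2500
  top 5b → 0x4 → or [RR]
  rd@[10:8]=0x5 ⇒ di
  rs@[7:5]=0x0 ⇒ ax

di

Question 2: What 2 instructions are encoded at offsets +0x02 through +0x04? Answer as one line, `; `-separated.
@+02  little-endian(00 30) = 0x3000
  op=0x3000>>11=0x6 ⇒ noop (N)
@+04  little-endian(fc 2f) = 0x2ffc
  op=0x2ffc>>11=0x5 ⇒ jz (J)
  [10:0] imm=2044 (s11→-4) = #-4

noop; jz #-4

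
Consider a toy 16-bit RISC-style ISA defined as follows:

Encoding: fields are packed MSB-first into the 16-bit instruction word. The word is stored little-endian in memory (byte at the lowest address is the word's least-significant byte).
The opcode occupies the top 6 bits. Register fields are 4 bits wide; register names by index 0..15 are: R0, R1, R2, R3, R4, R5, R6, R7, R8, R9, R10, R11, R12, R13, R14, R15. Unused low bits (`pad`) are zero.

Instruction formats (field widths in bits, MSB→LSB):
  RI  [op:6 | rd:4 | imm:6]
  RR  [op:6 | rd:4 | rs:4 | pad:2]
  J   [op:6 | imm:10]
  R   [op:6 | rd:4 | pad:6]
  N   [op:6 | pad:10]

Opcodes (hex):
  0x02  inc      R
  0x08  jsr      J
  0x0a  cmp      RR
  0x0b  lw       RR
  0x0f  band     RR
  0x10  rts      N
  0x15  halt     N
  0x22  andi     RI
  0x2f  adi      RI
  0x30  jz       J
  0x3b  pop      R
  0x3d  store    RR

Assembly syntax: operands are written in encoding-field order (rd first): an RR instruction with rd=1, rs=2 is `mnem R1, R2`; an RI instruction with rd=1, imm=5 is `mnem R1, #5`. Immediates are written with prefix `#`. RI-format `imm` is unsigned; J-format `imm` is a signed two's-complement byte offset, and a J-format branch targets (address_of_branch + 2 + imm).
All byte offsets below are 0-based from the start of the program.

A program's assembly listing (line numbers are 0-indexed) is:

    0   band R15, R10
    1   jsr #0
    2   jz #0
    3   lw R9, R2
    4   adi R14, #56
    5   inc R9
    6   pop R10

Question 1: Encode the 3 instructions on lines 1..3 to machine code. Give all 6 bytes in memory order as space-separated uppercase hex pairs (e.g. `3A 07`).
00 20 00 C0 48 2E

line 1 (jsr): pack op=0x8:6|imm=0:10 = 0x2000; little→ 00 20
line 2 (jz): pack op=0x30:6|imm=0:10 = 0xc000; little→ 00 c0
line 3 (lw): pack op=0xb:6|rd=9:4|rs=2:4|pad=0:2 = 0x2e48; little→ 48 2e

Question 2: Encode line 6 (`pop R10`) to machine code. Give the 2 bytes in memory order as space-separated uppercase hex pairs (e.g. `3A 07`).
6. pop fields op=0x3b:6|rd=10:4|pad=0:6 → word ee80h → 80 ee

80 EE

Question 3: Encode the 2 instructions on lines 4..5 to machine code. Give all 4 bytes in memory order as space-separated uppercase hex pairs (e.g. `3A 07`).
B8 BF 40 0A

L4: adi op=0x2f:6|rd=14:4|imm=56:6 ⇒ 0xbfb8 ⇒ little b8 bf
L5: inc op=0x2:6|rd=9:4|pad=0:6 ⇒ 0x0a40 ⇒ little 40 0a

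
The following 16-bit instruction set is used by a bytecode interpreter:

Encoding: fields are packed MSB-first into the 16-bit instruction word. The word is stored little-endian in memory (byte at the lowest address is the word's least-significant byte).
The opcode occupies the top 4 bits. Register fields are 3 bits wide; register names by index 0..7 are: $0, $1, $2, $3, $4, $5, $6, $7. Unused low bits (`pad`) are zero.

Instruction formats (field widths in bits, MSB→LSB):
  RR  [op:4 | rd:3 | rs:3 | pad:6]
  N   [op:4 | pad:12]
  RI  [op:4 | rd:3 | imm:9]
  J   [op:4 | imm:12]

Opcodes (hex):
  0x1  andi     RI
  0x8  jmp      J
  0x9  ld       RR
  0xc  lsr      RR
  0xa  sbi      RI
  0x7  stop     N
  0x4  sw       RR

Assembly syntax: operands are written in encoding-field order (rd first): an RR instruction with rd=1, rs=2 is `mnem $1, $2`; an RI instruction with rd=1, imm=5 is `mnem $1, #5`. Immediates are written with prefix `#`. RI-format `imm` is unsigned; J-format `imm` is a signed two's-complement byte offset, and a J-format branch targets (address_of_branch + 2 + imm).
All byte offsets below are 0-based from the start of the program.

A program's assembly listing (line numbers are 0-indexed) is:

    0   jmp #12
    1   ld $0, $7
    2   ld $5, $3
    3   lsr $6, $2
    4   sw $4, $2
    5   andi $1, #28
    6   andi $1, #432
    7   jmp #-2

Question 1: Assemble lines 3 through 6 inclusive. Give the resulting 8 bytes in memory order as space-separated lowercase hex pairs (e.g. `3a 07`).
80 cc 80 48 1c 12 b0 13

L3: lsr op=0xc:4|rd=6:3|rs=2:3|pad=0:6 ⇒ 0xcc80 ⇒ little 80 cc
L4: sw op=0x4:4|rd=4:3|rs=2:3|pad=0:6 ⇒ 0x4880 ⇒ little 80 48
L5: andi op=0x1:4|rd=1:3|imm=28:9 ⇒ 0x121c ⇒ little 1c 12
L6: andi op=0x1:4|rd=1:3|imm=432:9 ⇒ 0x13b0 ⇒ little b0 13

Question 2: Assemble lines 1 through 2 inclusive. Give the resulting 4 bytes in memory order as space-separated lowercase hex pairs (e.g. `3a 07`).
c0 91 c0 9a

L1: ld op=0x9:4|rd=0:3|rs=7:3|pad=0:6 ⇒ 0x91c0 ⇒ little c0 91
L2: ld op=0x9:4|rd=5:3|rs=3:3|pad=0:6 ⇒ 0x9ac0 ⇒ little c0 9a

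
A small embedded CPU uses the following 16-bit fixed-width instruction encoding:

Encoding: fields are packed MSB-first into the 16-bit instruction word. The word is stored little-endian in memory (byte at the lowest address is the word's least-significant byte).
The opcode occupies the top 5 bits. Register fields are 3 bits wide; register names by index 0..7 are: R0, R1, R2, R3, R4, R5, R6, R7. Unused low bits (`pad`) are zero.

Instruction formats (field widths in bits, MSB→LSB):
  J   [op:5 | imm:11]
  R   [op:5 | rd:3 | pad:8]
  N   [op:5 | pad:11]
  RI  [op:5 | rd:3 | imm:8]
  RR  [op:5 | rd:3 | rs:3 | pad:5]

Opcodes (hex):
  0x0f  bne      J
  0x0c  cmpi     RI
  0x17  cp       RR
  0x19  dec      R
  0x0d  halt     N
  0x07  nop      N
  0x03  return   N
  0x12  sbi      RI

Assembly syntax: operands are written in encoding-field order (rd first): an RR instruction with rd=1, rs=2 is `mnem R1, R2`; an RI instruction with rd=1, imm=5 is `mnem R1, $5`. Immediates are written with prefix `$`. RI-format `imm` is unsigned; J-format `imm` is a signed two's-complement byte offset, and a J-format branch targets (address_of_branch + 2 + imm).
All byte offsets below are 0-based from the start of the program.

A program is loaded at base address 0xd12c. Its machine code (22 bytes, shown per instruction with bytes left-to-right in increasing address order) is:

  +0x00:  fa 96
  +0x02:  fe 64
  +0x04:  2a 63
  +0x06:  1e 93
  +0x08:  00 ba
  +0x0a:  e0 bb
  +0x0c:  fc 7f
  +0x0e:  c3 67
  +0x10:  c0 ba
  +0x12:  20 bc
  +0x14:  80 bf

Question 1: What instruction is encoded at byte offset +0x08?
cp R2, R0

+0x08: 00 ba ⇒ word 0xba00 (little)
  opcode bits[15:11]=0x17: cp/RR
  rd: (w>>8)&0x7=0x2 → R2
  rs: (w>>5)&0x7=0x0 → R0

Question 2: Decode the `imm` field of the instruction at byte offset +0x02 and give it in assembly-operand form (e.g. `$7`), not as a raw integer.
$254

[02] fe 64 → 0x64fe
  top 5b → 0xc → cmpi [RI]
  [10:8] rd=4 = R4
  [7:0] imm=254 = $254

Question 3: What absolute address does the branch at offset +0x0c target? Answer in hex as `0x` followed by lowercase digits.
@+0c  little-endian(fc 7f) = 0x7ffc
  op=0x7ffc>>11=0xf ⇒ bne (J)
  imm@[10:0]=0x7fc (s11→-4) ⇒ $-4
  target = base 0xd12c + off 0x0c + 2 + imm -4 = 0xd136

0xd136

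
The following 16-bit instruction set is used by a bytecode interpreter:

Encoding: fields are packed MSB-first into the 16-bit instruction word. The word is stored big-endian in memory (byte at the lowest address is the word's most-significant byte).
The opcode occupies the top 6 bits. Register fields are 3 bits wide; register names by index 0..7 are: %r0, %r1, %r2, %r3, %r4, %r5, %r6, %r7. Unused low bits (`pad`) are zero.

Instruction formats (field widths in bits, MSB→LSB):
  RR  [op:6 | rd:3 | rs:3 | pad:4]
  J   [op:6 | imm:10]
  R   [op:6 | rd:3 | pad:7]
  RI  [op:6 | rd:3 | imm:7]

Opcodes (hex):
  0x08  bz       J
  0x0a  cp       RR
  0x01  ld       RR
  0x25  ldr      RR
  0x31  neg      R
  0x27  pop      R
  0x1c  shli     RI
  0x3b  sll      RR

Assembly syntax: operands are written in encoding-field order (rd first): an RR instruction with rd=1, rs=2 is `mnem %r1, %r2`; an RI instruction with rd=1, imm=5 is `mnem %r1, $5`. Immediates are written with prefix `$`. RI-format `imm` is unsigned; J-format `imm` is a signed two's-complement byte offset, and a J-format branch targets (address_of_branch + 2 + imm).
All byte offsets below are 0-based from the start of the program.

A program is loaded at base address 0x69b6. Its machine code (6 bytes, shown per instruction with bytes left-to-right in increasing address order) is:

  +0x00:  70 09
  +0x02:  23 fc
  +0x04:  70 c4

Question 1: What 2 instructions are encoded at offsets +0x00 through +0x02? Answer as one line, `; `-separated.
@+00  big-endian(70 09) = 0x7009
  opcode bits[15:10]=0x1c: shli/RI
  rd@[9:7]=0x0 ⇒ %r0
  imm@[6:0]=0x9 ⇒ $9
@+02  big-endian(23 fc) = 0x23fc
  opcode bits[15:10]=0x8: bz/J
  imm@[9:0]=0x3fc (s10→-4) ⇒ $-4

shli %r0, $9; bz $-4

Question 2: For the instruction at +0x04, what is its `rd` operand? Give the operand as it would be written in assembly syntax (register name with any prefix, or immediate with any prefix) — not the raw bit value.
off 0x04: read 70 c4 as big → 0x70c4
  opcode bits[15:10]=0x1c: shli/RI
  [9:7] rd=1 = %r1
  [6:0] imm=68 = $68

%r1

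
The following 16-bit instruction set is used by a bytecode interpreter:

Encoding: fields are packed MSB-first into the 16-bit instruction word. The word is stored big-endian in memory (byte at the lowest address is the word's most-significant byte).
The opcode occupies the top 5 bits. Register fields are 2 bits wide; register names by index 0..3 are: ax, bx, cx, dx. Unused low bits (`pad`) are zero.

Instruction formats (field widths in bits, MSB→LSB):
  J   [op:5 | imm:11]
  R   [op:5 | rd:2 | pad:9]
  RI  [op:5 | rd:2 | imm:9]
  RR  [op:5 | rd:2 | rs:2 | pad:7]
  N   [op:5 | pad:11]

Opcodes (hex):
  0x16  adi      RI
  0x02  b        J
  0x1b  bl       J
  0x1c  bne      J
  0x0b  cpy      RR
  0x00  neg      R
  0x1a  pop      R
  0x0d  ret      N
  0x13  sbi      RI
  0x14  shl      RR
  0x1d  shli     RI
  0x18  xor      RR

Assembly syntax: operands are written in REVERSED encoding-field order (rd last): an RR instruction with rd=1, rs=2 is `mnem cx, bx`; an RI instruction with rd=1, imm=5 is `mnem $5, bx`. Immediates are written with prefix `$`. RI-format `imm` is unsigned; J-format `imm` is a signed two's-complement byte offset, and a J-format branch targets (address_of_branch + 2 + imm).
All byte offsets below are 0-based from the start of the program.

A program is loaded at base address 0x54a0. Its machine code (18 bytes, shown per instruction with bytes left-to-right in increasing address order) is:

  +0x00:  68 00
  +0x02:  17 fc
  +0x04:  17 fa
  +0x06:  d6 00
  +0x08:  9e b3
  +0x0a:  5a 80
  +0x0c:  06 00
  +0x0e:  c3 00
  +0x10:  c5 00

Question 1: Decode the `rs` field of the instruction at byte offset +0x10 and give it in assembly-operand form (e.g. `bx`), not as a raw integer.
cx

off 0x10: read c5 00 as big → 0xc500
  opcode bits[15:11]=0x18: xor/RR
  [10:9] rd=2 = cx
  [8:7] rs=2 = cx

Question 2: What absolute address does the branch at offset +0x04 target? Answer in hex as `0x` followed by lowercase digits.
off 0x04: read 17 fa as big → 0x17fa
  opcode bits[15:11]=0x2: b/J
  imm: (w>>0)&0x7ff=0x7fa (s11→-6) → $-6
  target = base 0x54a0 + off 0x04 + 2 + imm -6 = 0x54a0

0x54a0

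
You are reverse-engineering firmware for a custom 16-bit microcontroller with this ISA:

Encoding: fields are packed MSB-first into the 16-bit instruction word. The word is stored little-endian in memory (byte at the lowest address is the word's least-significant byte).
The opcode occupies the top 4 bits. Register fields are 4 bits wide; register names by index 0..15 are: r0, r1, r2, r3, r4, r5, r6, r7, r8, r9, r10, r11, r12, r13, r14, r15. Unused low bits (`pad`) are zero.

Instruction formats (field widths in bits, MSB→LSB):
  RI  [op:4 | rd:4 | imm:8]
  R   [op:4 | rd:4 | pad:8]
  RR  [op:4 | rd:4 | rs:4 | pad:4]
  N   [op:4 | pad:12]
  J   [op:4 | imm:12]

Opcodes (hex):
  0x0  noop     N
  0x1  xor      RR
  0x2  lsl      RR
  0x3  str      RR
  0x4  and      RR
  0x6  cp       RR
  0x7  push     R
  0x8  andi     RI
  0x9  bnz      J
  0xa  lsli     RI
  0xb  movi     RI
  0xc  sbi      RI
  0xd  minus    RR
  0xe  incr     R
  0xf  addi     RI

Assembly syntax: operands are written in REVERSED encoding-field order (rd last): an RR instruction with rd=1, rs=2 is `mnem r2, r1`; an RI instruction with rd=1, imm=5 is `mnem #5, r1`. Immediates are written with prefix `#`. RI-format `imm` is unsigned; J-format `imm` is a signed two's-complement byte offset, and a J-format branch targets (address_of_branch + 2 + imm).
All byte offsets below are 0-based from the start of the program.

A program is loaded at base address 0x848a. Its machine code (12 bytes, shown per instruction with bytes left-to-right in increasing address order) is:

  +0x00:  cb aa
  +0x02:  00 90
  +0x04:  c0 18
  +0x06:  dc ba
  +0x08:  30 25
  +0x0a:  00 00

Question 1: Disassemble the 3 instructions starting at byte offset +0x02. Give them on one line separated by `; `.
bnz #0; xor r12, r8; movi #220, r10

@+02  little-endian(00 90) = 0x9000
  opcode bits[15:12]=0x9: bnz/J
  [11:0] imm=0 = #0
@+04  little-endian(c0 18) = 0x18c0
  opcode bits[15:12]=0x1: xor/RR
  [11:8] rd=8 = r8
  [7:4] rs=12 = r12
@+06  little-endian(dc ba) = 0xbadc
  opcode bits[15:12]=0xb: movi/RI
  [11:8] rd=10 = r10
  [7:0] imm=220 = #220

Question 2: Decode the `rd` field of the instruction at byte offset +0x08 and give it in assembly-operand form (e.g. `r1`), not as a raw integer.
r5

[08] 30 25 → 0x2530
  op=0x2530>>12=0x2 ⇒ lsl (RR)
  rd@[11:8]=0x5 ⇒ r5
  rs@[7:4]=0x3 ⇒ r3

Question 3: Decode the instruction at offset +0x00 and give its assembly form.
[00] cb aa → 0xaacb
  top 4b → 0xa → lsli [RI]
  [11:8] rd=10 = r10
  [7:0] imm=203 = #203

lsli #203, r10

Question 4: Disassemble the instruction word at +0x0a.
noop

+0x0a: 00 00 ⇒ word 0x0000 (little)
  op=0x0000>>12=0x0 ⇒ noop (N)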